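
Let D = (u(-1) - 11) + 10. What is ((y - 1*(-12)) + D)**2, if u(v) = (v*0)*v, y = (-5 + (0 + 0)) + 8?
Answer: 196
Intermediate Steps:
y = 3 (y = (-5 + 0) + 8 = -5 + 8 = 3)
u(v) = 0 (u(v) = 0*v = 0)
D = -1 (D = (0 - 11) + 10 = -11 + 10 = -1)
((y - 1*(-12)) + D)**2 = ((3 - 1*(-12)) - 1)**2 = ((3 + 12) - 1)**2 = (15 - 1)**2 = 14**2 = 196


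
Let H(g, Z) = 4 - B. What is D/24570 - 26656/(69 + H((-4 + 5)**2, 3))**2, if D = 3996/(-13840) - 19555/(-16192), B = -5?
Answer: -19600501270601/4473682012800 ≈ -4.3813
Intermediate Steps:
H(g, Z) = 9 (H(g, Z) = 4 - 1*(-5) = 4 + 5 = 9)
D = 12871123/14006080 (D = 3996*(-1/13840) - 19555*(-1/16192) = -999/3460 + 19555/16192 = 12871123/14006080 ≈ 0.91897)
D/24570 - 26656/(69 + H((-4 + 5)**2, 3))**2 = (12871123/14006080)/24570 - 26656/(69 + 9)**2 = (12871123/14006080)*(1/24570) - 26656/(78**2) = 12871123/344129385600 - 26656/6084 = 12871123/344129385600 - 26656*1/6084 = 12871123/344129385600 - 6664/1521 = -19600501270601/4473682012800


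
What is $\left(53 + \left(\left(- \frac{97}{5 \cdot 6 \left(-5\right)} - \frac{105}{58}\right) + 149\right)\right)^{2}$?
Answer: $\frac{190810838761}{4730625} \approx 40335.0$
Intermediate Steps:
$\left(53 + \left(\left(- \frac{97}{5 \cdot 6 \left(-5\right)} - \frac{105}{58}\right) + 149\right)\right)^{2} = \left(53 + \left(\left(- \frac{97}{30 \left(-5\right)} - \frac{105}{58}\right) + 149\right)\right)^{2} = \left(53 + \left(\left(- \frac{97}{-150} - \frac{105}{58}\right) + 149\right)\right)^{2} = \left(53 + \left(\left(\left(-97\right) \left(- \frac{1}{150}\right) - \frac{105}{58}\right) + 149\right)\right)^{2} = \left(53 + \left(\left(\frac{97}{150} - \frac{105}{58}\right) + 149\right)\right)^{2} = \left(53 + \left(- \frac{2531}{2175} + 149\right)\right)^{2} = \left(53 + \frac{321544}{2175}\right)^{2} = \left(\frac{436819}{2175}\right)^{2} = \frac{190810838761}{4730625}$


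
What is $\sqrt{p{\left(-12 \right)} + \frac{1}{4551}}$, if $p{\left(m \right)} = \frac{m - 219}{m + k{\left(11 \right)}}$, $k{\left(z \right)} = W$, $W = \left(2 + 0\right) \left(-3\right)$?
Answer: $\frac{\sqrt{118134858}}{3034} \approx 3.5824$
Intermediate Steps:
$W = -6$ ($W = 2 \left(-3\right) = -6$)
$k{\left(z \right)} = -6$
$p{\left(m \right)} = \frac{-219 + m}{-6 + m}$ ($p{\left(m \right)} = \frac{m - 219}{m - 6} = \frac{-219 + m}{-6 + m}$)
$\sqrt{p{\left(-12 \right)} + \frac{1}{4551}} = \sqrt{\frac{-219 - 12}{-6 - 12} + \frac{1}{4551}} = \sqrt{\frac{1}{-18} \left(-231\right) + \frac{1}{4551}} = \sqrt{\left(- \frac{1}{18}\right) \left(-231\right) + \frac{1}{4551}} = \sqrt{\frac{77}{6} + \frac{1}{4551}} = \sqrt{\frac{38937}{3034}} = \frac{\sqrt{118134858}}{3034}$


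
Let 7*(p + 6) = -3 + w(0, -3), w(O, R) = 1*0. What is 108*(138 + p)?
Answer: 99468/7 ≈ 14210.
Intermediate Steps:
w(O, R) = 0
p = -45/7 (p = -6 + (-3 + 0)/7 = -6 + (⅐)*(-3) = -6 - 3/7 = -45/7 ≈ -6.4286)
108*(138 + p) = 108*(138 - 45/7) = 108*(921/7) = 99468/7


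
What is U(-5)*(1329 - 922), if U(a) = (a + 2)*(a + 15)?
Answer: -12210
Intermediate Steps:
U(a) = (2 + a)*(15 + a)
U(-5)*(1329 - 922) = (30 + (-5)² + 17*(-5))*(1329 - 922) = (30 + 25 - 85)*407 = -30*407 = -12210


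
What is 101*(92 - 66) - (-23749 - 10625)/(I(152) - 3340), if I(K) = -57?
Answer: 8886148/3397 ≈ 2615.9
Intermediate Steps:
101*(92 - 66) - (-23749 - 10625)/(I(152) - 3340) = 101*(92 - 66) - (-23749 - 10625)/(-57 - 3340) = 101*26 - (-34374)/(-3397) = 2626 - (-34374)*(-1)/3397 = 2626 - 1*34374/3397 = 2626 - 34374/3397 = 8886148/3397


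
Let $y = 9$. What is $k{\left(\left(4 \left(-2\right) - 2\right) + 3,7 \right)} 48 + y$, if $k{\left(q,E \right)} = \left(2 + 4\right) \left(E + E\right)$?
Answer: $4041$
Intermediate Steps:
$k{\left(q,E \right)} = 12 E$ ($k{\left(q,E \right)} = 6 \cdot 2 E = 12 E$)
$k{\left(\left(4 \left(-2\right) - 2\right) + 3,7 \right)} 48 + y = 12 \cdot 7 \cdot 48 + 9 = 84 \cdot 48 + 9 = 4032 + 9 = 4041$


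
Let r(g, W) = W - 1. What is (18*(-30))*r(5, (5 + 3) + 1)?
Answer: -4320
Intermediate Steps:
r(g, W) = -1 + W
(18*(-30))*r(5, (5 + 3) + 1) = (18*(-30))*(-1 + ((5 + 3) + 1)) = -540*(-1 + (8 + 1)) = -540*(-1 + 9) = -540*8 = -4320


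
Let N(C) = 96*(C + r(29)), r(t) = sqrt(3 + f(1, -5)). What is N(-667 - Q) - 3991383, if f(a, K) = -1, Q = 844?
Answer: -4136439 + 96*sqrt(2) ≈ -4.1363e+6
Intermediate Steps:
r(t) = sqrt(2) (r(t) = sqrt(3 - 1) = sqrt(2))
N(C) = 96*C + 96*sqrt(2) (N(C) = 96*(C + sqrt(2)) = 96*C + 96*sqrt(2))
N(-667 - Q) - 3991383 = (96*(-667 - 1*844) + 96*sqrt(2)) - 3991383 = (96*(-667 - 844) + 96*sqrt(2)) - 3991383 = (96*(-1511) + 96*sqrt(2)) - 3991383 = (-145056 + 96*sqrt(2)) - 3991383 = -4136439 + 96*sqrt(2)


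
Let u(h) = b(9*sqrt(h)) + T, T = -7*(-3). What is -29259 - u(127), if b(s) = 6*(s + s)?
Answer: -29280 - 108*sqrt(127) ≈ -30497.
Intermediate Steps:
T = 21
b(s) = 12*s (b(s) = 6*(2*s) = 12*s)
u(h) = 21 + 108*sqrt(h) (u(h) = 12*(9*sqrt(h)) + 21 = 108*sqrt(h) + 21 = 21 + 108*sqrt(h))
-29259 - u(127) = -29259 - (21 + 108*sqrt(127)) = -29259 + (-21 - 108*sqrt(127)) = -29280 - 108*sqrt(127)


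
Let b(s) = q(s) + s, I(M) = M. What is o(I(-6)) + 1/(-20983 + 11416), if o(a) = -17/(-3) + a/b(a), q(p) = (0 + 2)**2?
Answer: 82913/9567 ≈ 8.6666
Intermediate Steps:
q(p) = 4 (q(p) = 2**2 = 4)
b(s) = 4 + s
o(a) = 17/3 + a/(4 + a) (o(a) = -17/(-3) + a/(4 + a) = -17*(-1/3) + a/(4 + a) = 17/3 + a/(4 + a))
o(I(-6)) + 1/(-20983 + 11416) = 4*(17 + 5*(-6))/(3*(4 - 6)) + 1/(-20983 + 11416) = (4/3)*(17 - 30)/(-2) + 1/(-9567) = (4/3)*(-1/2)*(-13) - 1/9567 = 26/3 - 1/9567 = 82913/9567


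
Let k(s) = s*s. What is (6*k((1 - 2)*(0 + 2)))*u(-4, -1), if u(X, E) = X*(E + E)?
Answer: 192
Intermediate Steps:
k(s) = s²
u(X, E) = 2*E*X (u(X, E) = X*(2*E) = 2*E*X)
(6*k((1 - 2)*(0 + 2)))*u(-4, -1) = (6*((1 - 2)*(0 + 2))²)*(2*(-1)*(-4)) = (6*(-1*2)²)*8 = (6*(-2)²)*8 = (6*4)*8 = 24*8 = 192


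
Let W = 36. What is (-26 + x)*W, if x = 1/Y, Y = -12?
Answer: -939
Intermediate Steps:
x = -1/12 (x = 1/(-12) = -1/12 ≈ -0.083333)
(-26 + x)*W = (-26 - 1/12)*36 = -313/12*36 = -939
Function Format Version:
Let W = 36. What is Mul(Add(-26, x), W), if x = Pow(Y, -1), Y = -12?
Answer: -939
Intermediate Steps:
x = Rational(-1, 12) (x = Pow(-12, -1) = Rational(-1, 12) ≈ -0.083333)
Mul(Add(-26, x), W) = Mul(Add(-26, Rational(-1, 12)), 36) = Mul(Rational(-313, 12), 36) = -939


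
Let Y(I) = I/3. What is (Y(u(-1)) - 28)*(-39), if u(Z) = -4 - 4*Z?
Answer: 1092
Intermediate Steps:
Y(I) = I/3 (Y(I) = I*(⅓) = I/3)
(Y(u(-1)) - 28)*(-39) = ((-4 - 4*(-1))/3 - 28)*(-39) = ((-4 + 4)/3 - 28)*(-39) = ((⅓)*0 - 28)*(-39) = (0 - 28)*(-39) = -28*(-39) = 1092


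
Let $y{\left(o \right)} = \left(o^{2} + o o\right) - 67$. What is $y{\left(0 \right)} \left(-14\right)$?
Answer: $938$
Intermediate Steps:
$y{\left(o \right)} = -67 + 2 o^{2}$ ($y{\left(o \right)} = \left(o^{2} + o^{2}\right) - 67 = 2 o^{2} - 67 = -67 + 2 o^{2}$)
$y{\left(0 \right)} \left(-14\right) = \left(-67 + 2 \cdot 0^{2}\right) \left(-14\right) = \left(-67 + 2 \cdot 0\right) \left(-14\right) = \left(-67 + 0\right) \left(-14\right) = \left(-67\right) \left(-14\right) = 938$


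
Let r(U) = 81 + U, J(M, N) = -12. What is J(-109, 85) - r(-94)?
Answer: 1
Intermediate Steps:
J(-109, 85) - r(-94) = -12 - (81 - 94) = -12 - 1*(-13) = -12 + 13 = 1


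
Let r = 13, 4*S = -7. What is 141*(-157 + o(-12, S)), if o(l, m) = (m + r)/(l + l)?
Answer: -710499/32 ≈ -22203.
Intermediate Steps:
S = -7/4 (S = (¼)*(-7) = -7/4 ≈ -1.7500)
o(l, m) = (13 + m)/(2*l) (o(l, m) = (m + 13)/(l + l) = (13 + m)/((2*l)) = (13 + m)*(1/(2*l)) = (13 + m)/(2*l))
141*(-157 + o(-12, S)) = 141*(-157 + (½)*(13 - 7/4)/(-12)) = 141*(-157 + (½)*(-1/12)*(45/4)) = 141*(-157 - 15/32) = 141*(-5039/32) = -710499/32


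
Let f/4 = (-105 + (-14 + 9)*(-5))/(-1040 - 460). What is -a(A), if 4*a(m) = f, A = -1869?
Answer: -4/75 ≈ -0.053333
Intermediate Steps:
f = 16/75 (f = 4*((-105 + (-14 + 9)*(-5))/(-1040 - 460)) = 4*((-105 - 5*(-5))/(-1500)) = 4*((-105 + 25)*(-1/1500)) = 4*(-80*(-1/1500)) = 4*(4/75) = 16/75 ≈ 0.21333)
a(m) = 4/75 (a(m) = (¼)*(16/75) = 4/75)
-a(A) = -1*4/75 = -4/75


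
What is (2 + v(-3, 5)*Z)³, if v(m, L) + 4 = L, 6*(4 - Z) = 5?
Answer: 29791/216 ≈ 137.92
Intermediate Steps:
Z = 19/6 (Z = 4 - ⅙*5 = 4 - ⅚ = 19/6 ≈ 3.1667)
v(m, L) = -4 + L
(2 + v(-3, 5)*Z)³ = (2 + (-4 + 5)*(19/6))³ = (2 + 1*(19/6))³ = (2 + 19/6)³ = (31/6)³ = 29791/216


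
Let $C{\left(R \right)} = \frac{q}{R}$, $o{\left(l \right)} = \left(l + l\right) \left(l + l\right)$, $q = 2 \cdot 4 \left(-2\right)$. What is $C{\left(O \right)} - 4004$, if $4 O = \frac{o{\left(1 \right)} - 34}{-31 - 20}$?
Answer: $- \frac{20564}{5} \approx -4112.8$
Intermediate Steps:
$q = -16$ ($q = 8 \left(-2\right) = -16$)
$o{\left(l \right)} = 4 l^{2}$ ($o{\left(l \right)} = 2 l 2 l = 4 l^{2}$)
$O = \frac{5}{34}$ ($O = \frac{\left(4 \cdot 1^{2} - 34\right) \frac{1}{-31 - 20}}{4} = \frac{\left(4 \cdot 1 - 34\right) \frac{1}{-51}}{4} = \frac{\left(4 - 34\right) \left(- \frac{1}{51}\right)}{4} = \frac{\left(-30\right) \left(- \frac{1}{51}\right)}{4} = \frac{1}{4} \cdot \frac{10}{17} = \frac{5}{34} \approx 0.14706$)
$C{\left(R \right)} = - \frac{16}{R}$
$C{\left(O \right)} - 4004 = - \frac{16}{\frac{5}{34}} - 4004 = \left(-16\right) \frac{34}{5} - 4004 = - \frac{544}{5} - 4004 = - \frac{20564}{5}$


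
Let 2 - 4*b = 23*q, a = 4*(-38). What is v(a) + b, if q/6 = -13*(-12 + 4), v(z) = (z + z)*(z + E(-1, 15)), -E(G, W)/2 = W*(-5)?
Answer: -5959/2 ≈ -2979.5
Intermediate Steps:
E(G, W) = 10*W (E(G, W) = -2*W*(-5) = -(-10)*W = 10*W)
a = -152
v(z) = 2*z*(150 + z) (v(z) = (z + z)*(z + 10*15) = (2*z)*(z + 150) = (2*z)*(150 + z) = 2*z*(150 + z))
q = 624 (q = 6*(-13*(-12 + 4)) = 6*(-13*(-8)) = 6*104 = 624)
b = -7175/2 (b = 1/2 - 23*624/4 = 1/2 - 1/4*14352 = 1/2 - 3588 = -7175/2 ≈ -3587.5)
v(a) + b = 2*(-152)*(150 - 152) - 7175/2 = 2*(-152)*(-2) - 7175/2 = 608 - 7175/2 = -5959/2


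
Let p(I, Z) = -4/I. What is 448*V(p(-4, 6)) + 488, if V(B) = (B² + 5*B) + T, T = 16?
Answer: 10344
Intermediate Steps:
V(B) = 16 + B² + 5*B (V(B) = (B² + 5*B) + 16 = 16 + B² + 5*B)
448*V(p(-4, 6)) + 488 = 448*(16 + (-4/(-4))² + 5*(-4/(-4))) + 488 = 448*(16 + (-4*(-¼))² + 5*(-4*(-¼))) + 488 = 448*(16 + 1² + 5*1) + 488 = 448*(16 + 1 + 5) + 488 = 448*22 + 488 = 9856 + 488 = 10344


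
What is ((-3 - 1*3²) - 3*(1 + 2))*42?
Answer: -882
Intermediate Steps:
((-3 - 1*3²) - 3*(1 + 2))*42 = ((-3 - 1*9) - 3*3)*42 = ((-3 - 9) - 9)*42 = (-12 - 9)*42 = -21*42 = -882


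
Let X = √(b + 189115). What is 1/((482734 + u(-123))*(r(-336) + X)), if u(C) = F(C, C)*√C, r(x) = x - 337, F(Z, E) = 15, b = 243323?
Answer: -1/((673 - √432438)*(482734 + 15*I*√123)) ≈ -1.3452e-7 + 4.6357e-11*I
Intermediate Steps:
X = √432438 (X = √(243323 + 189115) = √432438 ≈ 657.60)
r(x) = -337 + x
u(C) = 15*√C
1/((482734 + u(-123))*(r(-336) + X)) = 1/((482734 + 15*√(-123))*((-337 - 336) + √432438)) = 1/((482734 + 15*(I*√123))*(-673 + √432438)) = 1/((482734 + 15*I*√123)*(-673 + √432438)) = 1/((-673 + √432438)*(482734 + 15*I*√123))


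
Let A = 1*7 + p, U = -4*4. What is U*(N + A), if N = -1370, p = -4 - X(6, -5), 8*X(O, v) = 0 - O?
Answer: 21860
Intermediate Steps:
X(O, v) = -O/8 (X(O, v) = (0 - O)/8 = (-O)/8 = -O/8)
p = -13/4 (p = -4 - (-1)*6/8 = -4 - 1*(-¾) = -4 + ¾ = -13/4 ≈ -3.2500)
U = -16
A = 15/4 (A = 1*7 - 13/4 = 7 - 13/4 = 15/4 ≈ 3.7500)
U*(N + A) = -16*(-1370 + 15/4) = -16*(-5465/4) = 21860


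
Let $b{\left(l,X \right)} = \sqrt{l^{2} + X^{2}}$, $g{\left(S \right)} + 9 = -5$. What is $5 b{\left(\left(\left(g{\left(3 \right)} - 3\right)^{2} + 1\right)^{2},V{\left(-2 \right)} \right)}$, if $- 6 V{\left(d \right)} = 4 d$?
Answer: $\frac{20 \sqrt{3978455626}}{3} \approx 4.205 \cdot 10^{5}$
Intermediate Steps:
$V{\left(d \right)} = - \frac{2 d}{3}$ ($V{\left(d \right)} = - \frac{4 d}{6} = - \frac{2 d}{3}$)
$g{\left(S \right)} = -14$ ($g{\left(S \right)} = -9 - 5 = -14$)
$b{\left(l,X \right)} = \sqrt{X^{2} + l^{2}}$
$5 b{\left(\left(\left(g{\left(3 \right)} - 3\right)^{2} + 1\right)^{2},V{\left(-2 \right)} \right)} = 5 \sqrt{\left(\left(- \frac{2}{3}\right) \left(-2\right)\right)^{2} + \left(\left(\left(-14 - 3\right)^{2} + 1\right)^{2}\right)^{2}} = 5 \sqrt{\left(\frac{4}{3}\right)^{2} + \left(\left(\left(-17\right)^{2} + 1\right)^{2}\right)^{2}} = 5 \sqrt{\frac{16}{9} + \left(\left(289 + 1\right)^{2}\right)^{2}} = 5 \sqrt{\frac{16}{9} + \left(290^{2}\right)^{2}} = 5 \sqrt{\frac{16}{9} + 84100^{2}} = 5 \sqrt{\frac{16}{9} + 7072810000} = 5 \sqrt{\frac{63655290016}{9}} = 5 \frac{4 \sqrt{3978455626}}{3} = \frac{20 \sqrt{3978455626}}{3}$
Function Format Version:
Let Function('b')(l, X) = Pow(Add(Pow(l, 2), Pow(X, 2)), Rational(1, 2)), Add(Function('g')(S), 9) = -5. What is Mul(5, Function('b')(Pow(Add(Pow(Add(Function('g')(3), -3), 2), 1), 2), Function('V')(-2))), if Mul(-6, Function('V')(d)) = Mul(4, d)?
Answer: Mul(Rational(20, 3), Pow(3978455626, Rational(1, 2))) ≈ 4.2050e+5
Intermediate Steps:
Function('V')(d) = Mul(Rational(-2, 3), d) (Function('V')(d) = Mul(Rational(-1, 6), Mul(4, d)) = Mul(Rational(-2, 3), d))
Function('g')(S) = -14 (Function('g')(S) = Add(-9, -5) = -14)
Function('b')(l, X) = Pow(Add(Pow(X, 2), Pow(l, 2)), Rational(1, 2))
Mul(5, Function('b')(Pow(Add(Pow(Add(Function('g')(3), -3), 2), 1), 2), Function('V')(-2))) = Mul(5, Pow(Add(Pow(Mul(Rational(-2, 3), -2), 2), Pow(Pow(Add(Pow(Add(-14, -3), 2), 1), 2), 2)), Rational(1, 2))) = Mul(5, Pow(Add(Pow(Rational(4, 3), 2), Pow(Pow(Add(Pow(-17, 2), 1), 2), 2)), Rational(1, 2))) = Mul(5, Pow(Add(Rational(16, 9), Pow(Pow(Add(289, 1), 2), 2)), Rational(1, 2))) = Mul(5, Pow(Add(Rational(16, 9), Pow(Pow(290, 2), 2)), Rational(1, 2))) = Mul(5, Pow(Add(Rational(16, 9), Pow(84100, 2)), Rational(1, 2))) = Mul(5, Pow(Add(Rational(16, 9), 7072810000), Rational(1, 2))) = Mul(5, Pow(Rational(63655290016, 9), Rational(1, 2))) = Mul(5, Mul(Rational(4, 3), Pow(3978455626, Rational(1, 2)))) = Mul(Rational(20, 3), Pow(3978455626, Rational(1, 2)))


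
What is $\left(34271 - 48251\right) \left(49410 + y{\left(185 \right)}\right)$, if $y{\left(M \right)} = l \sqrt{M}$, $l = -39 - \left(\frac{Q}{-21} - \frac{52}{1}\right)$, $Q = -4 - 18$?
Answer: $-690751800 - \frac{1169660 \sqrt{185}}{7} \approx -6.9302 \cdot 10^{8}$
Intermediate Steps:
$Q = -22$ ($Q = -4 - 18 = -22$)
$l = \frac{251}{21}$ ($l = -39 - \left(- \frac{22}{-21} - \frac{52}{1}\right) = -39 - \left(\left(-22\right) \left(- \frac{1}{21}\right) - 52\right) = -39 - \left(\frac{22}{21} - 52\right) = -39 - - \frac{1070}{21} = -39 + \frac{1070}{21} = \frac{251}{21} \approx 11.952$)
$y{\left(M \right)} = \frac{251 \sqrt{M}}{21}$
$\left(34271 - 48251\right) \left(49410 + y{\left(185 \right)}\right) = \left(34271 - 48251\right) \left(49410 + \frac{251 \sqrt{185}}{21}\right) = - 13980 \left(49410 + \frac{251 \sqrt{185}}{21}\right) = -690751800 - \frac{1169660 \sqrt{185}}{7}$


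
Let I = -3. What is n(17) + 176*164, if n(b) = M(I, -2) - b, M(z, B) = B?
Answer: 28845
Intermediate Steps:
n(b) = -2 - b
n(17) + 176*164 = (-2 - 1*17) + 176*164 = (-2 - 17) + 28864 = -19 + 28864 = 28845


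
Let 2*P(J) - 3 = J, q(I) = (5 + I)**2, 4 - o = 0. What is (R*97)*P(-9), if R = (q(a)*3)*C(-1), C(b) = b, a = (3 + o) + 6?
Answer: 282852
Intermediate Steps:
o = 4 (o = 4 - 1*0 = 4 + 0 = 4)
a = 13 (a = (3 + 4) + 6 = 7 + 6 = 13)
P(J) = 3/2 + J/2
R = -972 (R = ((5 + 13)**2*3)*(-1) = (18**2*3)*(-1) = (324*3)*(-1) = 972*(-1) = -972)
(R*97)*P(-9) = (-972*97)*(3/2 + (1/2)*(-9)) = -94284*(3/2 - 9/2) = -94284*(-3) = 282852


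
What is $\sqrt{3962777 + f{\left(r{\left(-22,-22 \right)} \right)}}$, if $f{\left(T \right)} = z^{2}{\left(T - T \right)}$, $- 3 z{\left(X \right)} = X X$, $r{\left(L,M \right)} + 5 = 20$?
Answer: $7 \sqrt{80873} \approx 1990.7$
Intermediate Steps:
$r{\left(L,M \right)} = 15$ ($r{\left(L,M \right)} = -5 + 20 = 15$)
$z{\left(X \right)} = - \frac{X^{2}}{3}$ ($z{\left(X \right)} = - \frac{X X}{3} = - \frac{X^{2}}{3}$)
$f{\left(T \right)} = 0$ ($f{\left(T \right)} = \left(- \frac{\left(T - T\right)^{2}}{3}\right)^{2} = \left(- \frac{0^{2}}{3}\right)^{2} = \left(\left(- \frac{1}{3}\right) 0\right)^{2} = 0^{2} = 0$)
$\sqrt{3962777 + f{\left(r{\left(-22,-22 \right)} \right)}} = \sqrt{3962777 + 0} = \sqrt{3962777} = 7 \sqrt{80873}$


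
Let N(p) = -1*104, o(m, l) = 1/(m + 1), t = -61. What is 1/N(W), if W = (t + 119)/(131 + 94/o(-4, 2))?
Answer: -1/104 ≈ -0.0096154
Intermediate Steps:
o(m, l) = 1/(1 + m)
W = -58/151 (W = (-61 + 119)/(131 + 94/(1/(1 - 4))) = 58/(131 + 94/(1/(-3))) = 58/(131 + 94/(-⅓)) = 58/(131 + 94*(-3)) = 58/(131 - 282) = 58/(-151) = 58*(-1/151) = -58/151 ≈ -0.38411)
N(p) = -104
1/N(W) = 1/(-104) = -1/104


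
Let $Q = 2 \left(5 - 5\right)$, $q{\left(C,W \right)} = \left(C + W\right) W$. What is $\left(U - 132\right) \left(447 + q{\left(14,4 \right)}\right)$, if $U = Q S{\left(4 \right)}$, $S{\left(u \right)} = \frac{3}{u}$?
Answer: $-68508$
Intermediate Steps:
$q{\left(C,W \right)} = W \left(C + W\right)$
$Q = 0$ ($Q = 2 \cdot 0 = 0$)
$U = 0$ ($U = 0 \cdot \frac{3}{4} = 0$)
$\left(U - 132\right) \left(447 + q{\left(14,4 \right)}\right) = \left(0 - 132\right) \left(447 + 4 \left(14 + 4\right)\right) = \left(0 - 132\right) \left(447 + 4 \cdot 18\right) = - 132 \left(447 + 72\right) = \left(-132\right) 519 = -68508$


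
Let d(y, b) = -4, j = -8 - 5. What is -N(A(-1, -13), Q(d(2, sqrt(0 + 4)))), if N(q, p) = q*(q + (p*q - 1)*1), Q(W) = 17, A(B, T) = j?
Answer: -3055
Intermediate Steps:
j = -13
A(B, T) = -13
N(q, p) = q*(-1 + q + p*q) (N(q, p) = q*(q + (-1 + p*q)*1) = q*(q + (-1 + p*q)) = q*(-1 + q + p*q))
-N(A(-1, -13), Q(d(2, sqrt(0 + 4)))) = -(-13)*(-1 - 13 + 17*(-13)) = -(-13)*(-1 - 13 - 221) = -(-13)*(-235) = -1*3055 = -3055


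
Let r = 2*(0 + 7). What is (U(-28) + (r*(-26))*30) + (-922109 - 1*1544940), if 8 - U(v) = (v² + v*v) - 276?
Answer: -2479253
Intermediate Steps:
r = 14 (r = 2*7 = 14)
U(v) = 284 - 2*v² (U(v) = 8 - ((v² + v*v) - 276) = 8 - ((v² + v²) - 276) = 8 - (2*v² - 276) = 8 - (-276 + 2*v²) = 8 + (276 - 2*v²) = 284 - 2*v²)
(U(-28) + (r*(-26))*30) + (-922109 - 1*1544940) = ((284 - 2*(-28)²) + (14*(-26))*30) + (-922109 - 1*1544940) = ((284 - 2*784) - 364*30) + (-922109 - 1544940) = ((284 - 1568) - 10920) - 2467049 = (-1284 - 10920) - 2467049 = -12204 - 2467049 = -2479253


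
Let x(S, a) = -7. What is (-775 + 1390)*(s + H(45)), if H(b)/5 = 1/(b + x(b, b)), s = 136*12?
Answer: 38142915/38 ≈ 1.0038e+6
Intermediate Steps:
s = 1632
H(b) = 5/(-7 + b) (H(b) = 5/(b - 7) = 5/(-7 + b))
(-775 + 1390)*(s + H(45)) = (-775 + 1390)*(1632 + 5/(-7 + 45)) = 615*(1632 + 5/38) = 615*(62021/38) = 38142915/38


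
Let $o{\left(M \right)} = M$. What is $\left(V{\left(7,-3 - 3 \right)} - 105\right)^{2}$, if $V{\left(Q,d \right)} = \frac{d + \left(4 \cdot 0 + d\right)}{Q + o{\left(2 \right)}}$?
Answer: $\frac{101761}{9} \approx 11307.0$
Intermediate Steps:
$V{\left(Q,d \right)} = \frac{2 d}{2 + Q}$ ($V{\left(Q,d \right)} = \frac{d + \left(4 \cdot 0 + d\right)}{Q + 2} = \frac{d + \left(0 + d\right)}{2 + Q} = \frac{d + d}{2 + Q} = \frac{2 d}{2 + Q}$)
$\left(V{\left(7,-3 - 3 \right)} - 105\right)^{2} = \left(\frac{2 \left(-3 - 3\right)}{2 + 7} - 105\right)^{2} = \left(\frac{2 \left(-3 - 3\right)}{9} - 105\right)^{2} = \left(2 \left(-6\right) \frac{1}{9} - 105\right)^{2} = \left(- \frac{4}{3} - 105\right)^{2} = \left(- \frac{319}{3}\right)^{2} = \frac{101761}{9}$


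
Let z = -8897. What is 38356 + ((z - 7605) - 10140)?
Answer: 11714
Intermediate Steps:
38356 + ((z - 7605) - 10140) = 38356 + ((-8897 - 7605) - 10140) = 38356 + (-16502 - 10140) = 38356 - 26642 = 11714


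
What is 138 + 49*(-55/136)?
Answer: 16073/136 ≈ 118.18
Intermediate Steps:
138 + 49*(-55/136) = 138 - 2695/136 = 16073/136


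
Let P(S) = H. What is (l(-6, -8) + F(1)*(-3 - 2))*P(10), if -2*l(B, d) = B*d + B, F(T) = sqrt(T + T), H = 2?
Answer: -42 - 10*sqrt(2) ≈ -56.142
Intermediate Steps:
F(T) = sqrt(2)*sqrt(T) (F(T) = sqrt(2*T) = sqrt(2)*sqrt(T))
P(S) = 2
l(B, d) = -B/2 - B*d/2 (l(B, d) = -(B*d + B)/2 = -(B + B*d)/2 = -B/2 - B*d/2)
(l(-6, -8) + F(1)*(-3 - 2))*P(10) = (-1/2*(-6)*(1 - 8) + (sqrt(2)*sqrt(1))*(-3 - 2))*2 = (-1/2*(-6)*(-7) + (sqrt(2)*1)*(-5))*2 = (-21 + sqrt(2)*(-5))*2 = (-21 - 5*sqrt(2))*2 = -42 - 10*sqrt(2)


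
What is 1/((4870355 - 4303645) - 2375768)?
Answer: -1/1809058 ≈ -5.5277e-7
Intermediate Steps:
1/((4870355 - 4303645) - 2375768) = 1/(566710 - 2375768) = 1/(-1809058) = -1/1809058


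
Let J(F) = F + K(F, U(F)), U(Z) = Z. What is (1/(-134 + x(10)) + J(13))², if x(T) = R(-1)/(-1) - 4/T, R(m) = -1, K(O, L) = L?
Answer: 300571569/444889 ≈ 675.61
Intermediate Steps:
x(T) = 1 - 4/T (x(T) = -1/(-1) - 4/T = -1*(-1) - 4/T = 1 - 4/T)
J(F) = 2*F (J(F) = F + F = 2*F)
(1/(-134 + x(10)) + J(13))² = (1/(-134 + (-4 + 10)/10) + 2*13)² = (1/(-134 + (⅒)*6) + 26)² = (1/(-134 + ⅗) + 26)² = (1/(-667/5) + 26)² = (-5/667 + 26)² = (17337/667)² = 300571569/444889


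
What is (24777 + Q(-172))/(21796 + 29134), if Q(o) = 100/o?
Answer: 532693/1094995 ≈ 0.48648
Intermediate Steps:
(24777 + Q(-172))/(21796 + 29134) = (24777 + 100/(-172))/(21796 + 29134) = (24777 + 100*(-1/172))/50930 = (24777 - 25/43)*(1/50930) = (1065386/43)*(1/50930) = 532693/1094995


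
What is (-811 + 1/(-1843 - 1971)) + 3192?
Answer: 9081133/3814 ≈ 2381.0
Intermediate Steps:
(-811 + 1/(-1843 - 1971)) + 3192 = (-811 + 1/(-3814)) + 3192 = (-811 - 1/3814) + 3192 = -3093155/3814 + 3192 = 9081133/3814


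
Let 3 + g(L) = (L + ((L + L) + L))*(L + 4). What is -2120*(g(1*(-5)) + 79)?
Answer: -203520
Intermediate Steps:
g(L) = -3 + 4*L*(4 + L) (g(L) = -3 + (L + ((L + L) + L))*(L + 4) = -3 + (L + (2*L + L))*(4 + L) = -3 + (L + 3*L)*(4 + L) = -3 + (4*L)*(4 + L) = -3 + 4*L*(4 + L))
-2120*(g(1*(-5)) + 79) = -2120*((-3 + 4*(1*(-5))² + 16*(1*(-5))) + 79) = -2120*((-3 + 4*(-5)² + 16*(-5)) + 79) = -2120*((-3 + 4*25 - 80) + 79) = -2120*((-3 + 100 - 80) + 79) = -2120*(17 + 79) = -2120*96 = -203520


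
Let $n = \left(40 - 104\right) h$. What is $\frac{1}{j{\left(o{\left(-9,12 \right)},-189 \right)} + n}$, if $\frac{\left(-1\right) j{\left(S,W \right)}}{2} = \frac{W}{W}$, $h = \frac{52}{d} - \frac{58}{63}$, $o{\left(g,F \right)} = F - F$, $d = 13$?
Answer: $- \frac{63}{12542} \approx -0.0050231$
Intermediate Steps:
$o{\left(g,F \right)} = 0$
$h = \frac{194}{63}$ ($h = \frac{52}{13} - \frac{58}{63} = 52 \cdot \frac{1}{13} - \frac{58}{63} = 4 - \frac{58}{63} = \frac{194}{63} \approx 3.0794$)
$j{\left(S,W \right)} = -2$ ($j{\left(S,W \right)} = - 2 \frac{W}{W} = \left(-2\right) 1 = -2$)
$n = - \frac{12416}{63}$ ($n = \left(40 - 104\right) \frac{194}{63} = \left(-64\right) \frac{194}{63} = - \frac{12416}{63} \approx -197.08$)
$\frac{1}{j{\left(o{\left(-9,12 \right)},-189 \right)} + n} = \frac{1}{-2 - \frac{12416}{63}} = \frac{1}{- \frac{12542}{63}} = - \frac{63}{12542}$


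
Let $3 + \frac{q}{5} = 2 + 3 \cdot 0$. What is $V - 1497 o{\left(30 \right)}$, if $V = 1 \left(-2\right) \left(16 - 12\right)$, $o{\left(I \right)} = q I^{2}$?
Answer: $6736492$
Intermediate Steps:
$q = -5$ ($q = -15 + 5 \left(2 + 3 \cdot 0\right) = -15 + 5 \left(2 + 0\right) = -15 + 5 \cdot 2 = -15 + 10 = -5$)
$o{\left(I \right)} = - 5 I^{2}$
$V = -8$ ($V = \left(-2\right) 4 = -8$)
$V - 1497 o{\left(30 \right)} = -8 - 1497 \left(- 5 \cdot 30^{2}\right) = -8 - 1497 \left(\left(-5\right) 900\right) = -8 - -6736500 = -8 + 6736500 = 6736492$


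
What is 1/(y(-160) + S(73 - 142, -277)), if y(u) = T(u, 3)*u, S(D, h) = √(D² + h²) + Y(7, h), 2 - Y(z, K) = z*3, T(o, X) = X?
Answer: -499/167511 - √81490/167511 ≈ -0.0046831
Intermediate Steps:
Y(z, K) = 2 - 3*z (Y(z, K) = 2 - z*3 = 2 - 3*z)
S(D, h) = -19 + √(D² + h²) (S(D, h) = √(D² + h²) + (2 - 3*7) = √(D² + h²) + (2 - 21) = √(D² + h²) - 19 = -19 + √(D² + h²))
y(u) = 3*u
1/(y(-160) + S(73 - 142, -277)) = 1/(3*(-160) + (-19 + √((73 - 142)² + (-277)²))) = 1/(-480 + (-19 + √((-69)² + 76729))) = 1/(-480 + (-19 + √(4761 + 76729))) = 1/(-480 + (-19 + √81490)) = 1/(-499 + √81490)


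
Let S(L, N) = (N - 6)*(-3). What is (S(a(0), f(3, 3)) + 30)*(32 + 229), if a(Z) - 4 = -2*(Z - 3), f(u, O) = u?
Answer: 10179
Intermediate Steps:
a(Z) = 10 - 2*Z (a(Z) = 4 - 2*(Z - 3) = 4 - 2*(-3 + Z) = 4 + (6 - 2*Z) = 10 - 2*Z)
S(L, N) = 18 - 3*N (S(L, N) = (-6 + N)*(-3) = 18 - 3*N)
(S(a(0), f(3, 3)) + 30)*(32 + 229) = ((18 - 3*3) + 30)*(32 + 229) = ((18 - 9) + 30)*261 = (9 + 30)*261 = 39*261 = 10179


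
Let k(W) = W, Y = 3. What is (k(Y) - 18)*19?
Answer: -285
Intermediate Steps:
(k(Y) - 18)*19 = (3 - 18)*19 = -15*19 = -285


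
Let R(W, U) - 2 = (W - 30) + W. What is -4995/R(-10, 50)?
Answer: 1665/16 ≈ 104.06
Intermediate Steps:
R(W, U) = -28 + 2*W (R(W, U) = 2 + ((W - 30) + W) = 2 + ((-30 + W) + W) = 2 + (-30 + 2*W) = -28 + 2*W)
-4995/R(-10, 50) = -4995/(-28 + 2*(-10)) = -4995/(-28 - 20) = -4995/(-48) = -4995*(-1/48) = 1665/16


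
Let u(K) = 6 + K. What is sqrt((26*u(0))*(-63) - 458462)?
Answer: I*sqrt(468290) ≈ 684.32*I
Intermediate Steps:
sqrt((26*u(0))*(-63) - 458462) = sqrt((26*(6 + 0))*(-63) - 458462) = sqrt((26*6)*(-63) - 458462) = sqrt(156*(-63) - 458462) = sqrt(-9828 - 458462) = sqrt(-468290) = I*sqrt(468290)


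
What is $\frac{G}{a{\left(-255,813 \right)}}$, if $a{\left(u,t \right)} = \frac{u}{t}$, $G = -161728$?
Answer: $\frac{43828288}{85} \approx 5.1563 \cdot 10^{5}$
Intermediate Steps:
$\frac{G}{a{\left(-255,813 \right)}} = - \frac{161728}{\left(-255\right) \frac{1}{813}} = - \frac{161728}{- \frac{85}{271}} = \left(-161728\right) \left(- \frac{271}{85}\right) = \frac{43828288}{85}$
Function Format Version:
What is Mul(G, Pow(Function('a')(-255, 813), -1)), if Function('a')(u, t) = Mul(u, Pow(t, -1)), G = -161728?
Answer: Rational(43828288, 85) ≈ 5.1563e+5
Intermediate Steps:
Mul(G, Pow(Function('a')(-255, 813), -1)) = Mul(-161728, Pow(Mul(-255, Pow(813, -1)), -1)) = Mul(-161728, Pow(Mul(-255, Rational(1, 813)), -1)) = Mul(-161728, Pow(Rational(-85, 271), -1)) = Mul(-161728, Rational(-271, 85)) = Rational(43828288, 85)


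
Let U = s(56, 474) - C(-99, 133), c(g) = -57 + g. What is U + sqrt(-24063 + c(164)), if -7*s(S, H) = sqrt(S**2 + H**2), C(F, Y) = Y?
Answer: -133 - 26*sqrt(337)/7 + 2*I*sqrt(5989) ≈ -201.19 + 154.78*I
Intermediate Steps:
s(S, H) = -sqrt(H**2 + S**2)/7 (s(S, H) = -sqrt(S**2 + H**2)/7 = -sqrt(H**2 + S**2)/7)
U = -133 - 26*sqrt(337)/7 (U = -sqrt(474**2 + 56**2)/7 - 1*133 = -sqrt(224676 + 3136)/7 - 133 = -26*sqrt(337)/7 - 133 = -133 - 26*sqrt(337)/7 ≈ -201.19)
U + sqrt(-24063 + c(164)) = (-133 - 26*sqrt(337)/7) + sqrt(-24063 + (-57 + 164)) = (-133 - 26*sqrt(337)/7) + sqrt(-24063 + 107) = (-133 - 26*sqrt(337)/7) + sqrt(-23956) = (-133 - 26*sqrt(337)/7) + 2*I*sqrt(5989) = -133 - 26*sqrt(337)/7 + 2*I*sqrt(5989)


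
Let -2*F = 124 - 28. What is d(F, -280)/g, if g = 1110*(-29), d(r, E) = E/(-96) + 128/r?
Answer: -1/128760 ≈ -7.7664e-6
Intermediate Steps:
F = -48 (F = -(124 - 28)/2 = -½*96 = -48)
d(r, E) = 128/r - E/96 (d(r, E) = E*(-1/96) + 128/r = -E/96 + 128/r = 128/r - E/96)
g = -32190
d(F, -280)/g = (128/(-48) - 1/96*(-280))/(-32190) = (128*(-1/48) + 35/12)*(-1/32190) = (-8/3 + 35/12)*(-1/32190) = (¼)*(-1/32190) = -1/128760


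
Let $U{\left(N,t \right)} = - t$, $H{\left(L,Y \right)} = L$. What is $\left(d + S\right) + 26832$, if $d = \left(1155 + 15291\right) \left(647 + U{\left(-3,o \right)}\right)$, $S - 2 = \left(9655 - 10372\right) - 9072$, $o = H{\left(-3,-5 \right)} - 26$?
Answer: $11134541$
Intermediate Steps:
$o = -29$ ($o = -3 - 26 = -29$)
$S = -9787$ ($S = 2 + \left(\left(9655 - 10372\right) - 9072\right) = 2 - 9789 = -9787$)
$d = 11117496$ ($d = \left(1155 + 15291\right) \left(647 - -29\right) = 16446 \left(647 + 29\right) = 16446 \cdot 676 = 11117496$)
$\left(d + S\right) + 26832 = \left(11117496 - 9787\right) + 26832 = 11107709 + 26832 = 11134541$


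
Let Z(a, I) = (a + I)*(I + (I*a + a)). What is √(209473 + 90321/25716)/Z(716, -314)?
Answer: -√3848040796809/386672822184 ≈ -5.0731e-6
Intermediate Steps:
Z(a, I) = (I + a)*(I + a + I*a) (Z(a, I) = (I + a)*(I + (a + I*a)) = (I + a)*(I + a + I*a))
√(209473 + 90321/25716)/Z(716, -314) = √(209473 + 90321/25716)/((-314)² + 716² - 314*716² + 716*(-314)² + 2*(-314)*716) = √(209473 + 90321*(1/25716))/(98596 + 512656 - 314*512656 + 716*98596 - 449648) = √(209473 + 30107/8572)/(98596 + 512656 - 160973984 + 70594736 - 449648) = √(1795632663/8572)/(-90217644) = (√3848040796809/4286)*(-1/90217644) = -√3848040796809/386672822184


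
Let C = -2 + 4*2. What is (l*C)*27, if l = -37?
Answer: -5994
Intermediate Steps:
C = 6 (C = -2 + 8 = 6)
(l*C)*27 = -37*6*27 = -222*27 = -5994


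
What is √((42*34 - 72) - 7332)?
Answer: 6*I*√166 ≈ 77.305*I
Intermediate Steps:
√((42*34 - 72) - 7332) = √((1428 - 72) - 7332) = √(1356 - 7332) = √(-5976) = 6*I*√166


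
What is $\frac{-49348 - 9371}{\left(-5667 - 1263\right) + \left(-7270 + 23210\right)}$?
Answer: $- \frac{58719}{9010} \approx -6.5171$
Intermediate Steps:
$\frac{-49348 - 9371}{\left(-5667 - 1263\right) + \left(-7270 + 23210\right)} = - \frac{58719}{\left(-5667 - 1263\right) + 15940} = - \frac{58719}{-6930 + 15940} = - \frac{58719}{9010}$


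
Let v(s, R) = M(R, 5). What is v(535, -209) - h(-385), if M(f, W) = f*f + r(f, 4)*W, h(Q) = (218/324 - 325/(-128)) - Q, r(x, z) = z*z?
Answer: 449689067/10368 ≈ 43373.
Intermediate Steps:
r(x, z) = z²
h(Q) = 33301/10368 - Q (h(Q) = (218*(1/324) - 325*(-1/128)) - Q = (109/162 + 325/128) - Q = 33301/10368 - Q)
M(f, W) = f² + 16*W (M(f, W) = f*f + 4²*W = f² + 16*W)
v(s, R) = 80 + R² (v(s, R) = R² + 16*5 = R² + 80 = 80 + R²)
v(535, -209) - h(-385) = (80 + (-209)²) - (33301/10368 - 1*(-385)) = (80 + 43681) - (33301/10368 + 385) = 43761 - 1*4024981/10368 = 43761 - 4024981/10368 = 449689067/10368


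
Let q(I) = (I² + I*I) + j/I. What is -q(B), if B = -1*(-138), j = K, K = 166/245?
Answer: -643877723/16905 ≈ -38088.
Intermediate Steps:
K = 166/245 (K = 166*(1/245) = 166/245 ≈ 0.67755)
j = 166/245 ≈ 0.67755
B = 138
q(I) = 2*I² + 166/(245*I) (q(I) = (I² + I*I) + 166/(245*I) = (I² + I²) + 166/(245*I) = 2*I² + 166/(245*I))
-q(B) = -2*(83 + 245*138³)/(245*138) = -2*(83 + 245*2628072)/(245*138) = -2*(83 + 643877640)/(245*138) = -2*643877723/(245*138) = -1*643877723/16905 = -643877723/16905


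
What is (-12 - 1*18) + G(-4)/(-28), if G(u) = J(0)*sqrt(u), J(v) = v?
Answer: -30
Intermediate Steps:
G(u) = 0 (G(u) = 0*sqrt(u) = 0)
(-12 - 1*18) + G(-4)/(-28) = (-12 - 1*18) + 0/(-28) = (-12 - 18) - 1/28*0 = -30 + 0 = -30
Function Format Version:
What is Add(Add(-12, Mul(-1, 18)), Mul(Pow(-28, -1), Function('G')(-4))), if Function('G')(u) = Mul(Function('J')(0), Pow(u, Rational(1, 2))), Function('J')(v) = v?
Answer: -30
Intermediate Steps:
Function('G')(u) = 0 (Function('G')(u) = Mul(0, Pow(u, Rational(1, 2))) = 0)
Add(Add(-12, Mul(-1, 18)), Mul(Pow(-28, -1), Function('G')(-4))) = Add(Add(-12, Mul(-1, 18)), Mul(Pow(-28, -1), 0)) = Add(Add(-12, -18), Mul(Rational(-1, 28), 0)) = Add(-30, 0) = -30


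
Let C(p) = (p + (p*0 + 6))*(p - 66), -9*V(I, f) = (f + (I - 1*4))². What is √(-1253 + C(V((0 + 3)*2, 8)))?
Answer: I*√69569/9 ≈ 29.307*I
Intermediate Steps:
V(I, f) = -(-4 + I + f)²/9 (V(I, f) = -(f + (I - 1*4))²/9 = -(f + (I - 4))²/9 = -(f + (-4 + I))²/9 = -(-4 + I + f)²/9)
C(p) = (-66 + p)*(6 + p) (C(p) = (p + (0 + 6))*(-66 + p) = (p + 6)*(-66 + p) = (6 + p)*(-66 + p) = (-66 + p)*(6 + p))
√(-1253 + C(V((0 + 3)*2, 8))) = √(-1253 + (-396 + (-(-4 + (0 + 3)*2 + 8)²/9)² - (-20)*(-4 + (0 + 3)*2 + 8)²/3)) = √(-1253 + (-396 + (-(-4 + 3*2 + 8)²/9)² - (-20)*(-4 + 3*2 + 8)²/3)) = √(-1253 + (-396 + (-(-4 + 6 + 8)²/9)² - (-20)*(-4 + 6 + 8)²/3)) = √(-1253 + (-396 + (-⅑*10²)² - (-20)*10²/3)) = √(-1253 + (-396 + (-⅑*100)² - (-20)*100/3)) = √(-1253 + (-396 + (-100/9)² - 60*(-100/9))) = √(-1253 + (-396 + 10000/81 + 2000/3)) = √(-1253 + 31924/81) = √(-69569/81) = I*√69569/9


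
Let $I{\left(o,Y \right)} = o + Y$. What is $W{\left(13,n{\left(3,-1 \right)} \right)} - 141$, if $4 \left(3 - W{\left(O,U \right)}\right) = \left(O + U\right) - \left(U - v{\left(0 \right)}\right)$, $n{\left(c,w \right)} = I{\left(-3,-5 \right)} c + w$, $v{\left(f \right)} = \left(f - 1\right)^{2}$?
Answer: $- \frac{283}{2} \approx -141.5$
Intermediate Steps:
$v{\left(f \right)} = \left(-1 + f\right)^{2}$
$I{\left(o,Y \right)} = Y + o$
$n{\left(c,w \right)} = w - 8 c$ ($n{\left(c,w \right)} = \left(-5 - 3\right) c + w = - 8 c + w = w - 8 c$)
$W{\left(O,U \right)} = \frac{11}{4} - \frac{O}{4}$ ($W{\left(O,U \right)} = 3 - \frac{\left(O + U\right) - \left(U - \left(-1 + 0\right)^{2}\right)}{4} = 3 - \frac{\left(O + U\right) - \left(-1 + U\right)}{4} = 3 - \frac{1 + O}{4} = 3 - \left(\frac{1}{4} + \frac{O}{4}\right) = \frac{11}{4} - \frac{O}{4}$)
$W{\left(13,n{\left(3,-1 \right)} \right)} - 141 = \left(\frac{11}{4} - \frac{13}{4}\right) - 141 = - \frac{1}{2} - 141 = - \frac{283}{2}$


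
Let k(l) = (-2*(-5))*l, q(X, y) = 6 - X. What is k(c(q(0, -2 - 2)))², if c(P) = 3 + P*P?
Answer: 152100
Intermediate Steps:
c(P) = 3 + P²
k(l) = 10*l
k(c(q(0, -2 - 2)))² = (10*(3 + (6 - 1*0)²))² = (10*(3 + (6 + 0)²))² = (10*(3 + 6²))² = (10*(3 + 36))² = (10*39)² = 390² = 152100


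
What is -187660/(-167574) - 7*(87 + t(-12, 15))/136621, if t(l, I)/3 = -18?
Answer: 1163617603/1040642157 ≈ 1.1182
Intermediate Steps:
t(l, I) = -54 (t(l, I) = 3*(-18) = -54)
-187660/(-167574) - 7*(87 + t(-12, 15))/136621 = -187660/(-167574) - 7*(87 - 54)/136621 = -187660*(-1/167574) - 7*33*(1/136621) = 8530/7617 - 231*1/136621 = 8530/7617 - 231/136621 = 1163617603/1040642157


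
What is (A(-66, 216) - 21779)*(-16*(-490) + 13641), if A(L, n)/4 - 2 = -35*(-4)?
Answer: -455633491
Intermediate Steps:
A(L, n) = 568 (A(L, n) = 8 + 4*(-35*(-4)) = 8 + 4*140 = 8 + 560 = 568)
(A(-66, 216) - 21779)*(-16*(-490) + 13641) = (568 - 21779)*(-16*(-490) + 13641) = -21211*(7840 + 13641) = -21211*21481 = -455633491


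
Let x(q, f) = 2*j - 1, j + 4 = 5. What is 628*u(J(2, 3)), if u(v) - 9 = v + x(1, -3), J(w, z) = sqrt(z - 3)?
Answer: 6280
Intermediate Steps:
j = 1 (j = -4 + 5 = 1)
J(w, z) = sqrt(-3 + z)
x(q, f) = 1 (x(q, f) = 2*1 - 1 = 2 - 1 = 1)
u(v) = 10 + v (u(v) = 9 + (v + 1) = 9 + (1 + v) = 10 + v)
628*u(J(2, 3)) = 628*(10 + sqrt(-3 + 3)) = 628*(10 + sqrt(0)) = 628*(10 + 0) = 628*10 = 6280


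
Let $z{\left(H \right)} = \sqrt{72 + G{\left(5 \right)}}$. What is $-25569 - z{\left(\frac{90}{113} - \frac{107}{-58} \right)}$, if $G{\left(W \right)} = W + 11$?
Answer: $-25569 - 2 \sqrt{22} \approx -25578.0$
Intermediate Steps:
$G{\left(W \right)} = 11 + W$
$z{\left(H \right)} = 2 \sqrt{22}$ ($z{\left(H \right)} = \sqrt{72 + \left(11 + 5\right)} = \sqrt{72 + 16} = \sqrt{88} = 2 \sqrt{22}$)
$-25569 - z{\left(\frac{90}{113} - \frac{107}{-58} \right)} = -25569 - 2 \sqrt{22}$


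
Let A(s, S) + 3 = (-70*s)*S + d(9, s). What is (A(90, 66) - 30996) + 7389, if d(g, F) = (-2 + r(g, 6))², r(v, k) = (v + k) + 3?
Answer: -439154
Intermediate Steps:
r(v, k) = 3 + k + v (r(v, k) = (k + v) + 3 = 3 + k + v)
d(g, F) = (7 + g)² (d(g, F) = (-2 + (3 + 6 + g))² = (-2 + (9 + g))² = (7 + g)²)
A(s, S) = 253 - 70*S*s (A(s, S) = -3 + ((-70*s)*S + (7 + 9)²) = -3 + (-70*S*s + 16²) = -3 + (-70*S*s + 256) = -3 + (256 - 70*S*s) = 253 - 70*S*s)
(A(90, 66) - 30996) + 7389 = ((253 - 70*66*90) - 30996) + 7389 = ((253 - 415800) - 30996) + 7389 = (-415547 - 30996) + 7389 = -446543 + 7389 = -439154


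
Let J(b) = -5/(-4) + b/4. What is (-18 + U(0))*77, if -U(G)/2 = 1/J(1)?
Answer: -4466/3 ≈ -1488.7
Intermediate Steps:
J(b) = 5/4 + b/4 (J(b) = -5*(-1/4) + b*(1/4) = 5/4 + b/4)
U(G) = -4/3 (U(G) = -2/(5/4 + (1/4)*1) = -2/(5/4 + 1/4) = -2/3/2 = -2*2/3 = -4/3)
(-18 + U(0))*77 = (-18 - 4/3)*77 = -58/3*77 = -4466/3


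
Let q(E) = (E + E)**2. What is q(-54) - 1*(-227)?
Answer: 11891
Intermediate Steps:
q(E) = 4*E**2 (q(E) = (2*E)**2 = 4*E**2)
q(-54) - 1*(-227) = 4*(-54)**2 - 1*(-227) = 4*2916 + 227 = 11664 + 227 = 11891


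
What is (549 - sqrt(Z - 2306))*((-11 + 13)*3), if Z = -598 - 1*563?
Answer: 3294 - 6*I*sqrt(3467) ≈ 3294.0 - 353.29*I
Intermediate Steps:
Z = -1161 (Z = -598 - 563 = -1161)
(549 - sqrt(Z - 2306))*((-11 + 13)*3) = (549 - sqrt(-1161 - 2306))*((-11 + 13)*3) = (549 - sqrt(-3467))*(2*3) = (549 - I*sqrt(3467))*6 = 3294 - 6*I*sqrt(3467)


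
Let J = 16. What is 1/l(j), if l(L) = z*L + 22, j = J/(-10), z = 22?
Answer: -5/66 ≈ -0.075758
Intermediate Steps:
j = -8/5 (j = 16/(-10) = 16*(-⅒) = -8/5 ≈ -1.6000)
l(L) = 22 + 22*L (l(L) = 22*L + 22 = 22 + 22*L)
1/l(j) = 1/(22 + 22*(-8/5)) = 1/(22 - 176/5) = 1/(-66/5) = -5/66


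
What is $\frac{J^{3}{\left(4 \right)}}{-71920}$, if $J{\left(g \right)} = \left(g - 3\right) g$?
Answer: $- \frac{4}{4495} \approx -0.00088988$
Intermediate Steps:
$J{\left(g \right)} = g \left(-3 + g\right)$ ($J{\left(g \right)} = \left(-3 + g\right) g = g \left(-3 + g\right)$)
$\frac{J^{3}{\left(4 \right)}}{-71920} = \frac{\left(4 \left(-3 + 4\right)\right)^{3}}{-71920} = \left(4 \cdot 1\right)^{3} \left(- \frac{1}{71920}\right) = 4^{3} \left(- \frac{1}{71920}\right) = 64 \left(- \frac{1}{71920}\right) = - \frac{4}{4495}$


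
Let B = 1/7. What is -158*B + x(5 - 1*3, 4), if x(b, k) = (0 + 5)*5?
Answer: 17/7 ≈ 2.4286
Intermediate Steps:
B = ⅐ ≈ 0.14286
x(b, k) = 25 (x(b, k) = 5*5 = 25)
-158*B + x(5 - 1*3, 4) = -158*⅐ + 25 = -158/7 + 25 = 17/7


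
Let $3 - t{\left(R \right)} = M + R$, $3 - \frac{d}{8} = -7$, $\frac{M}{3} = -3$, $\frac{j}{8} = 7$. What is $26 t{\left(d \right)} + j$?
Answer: $-1712$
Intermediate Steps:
$j = 56$ ($j = 8 \cdot 7 = 56$)
$M = -9$ ($M = 3 \left(-3\right) = -9$)
$d = 80$ ($d = 24 - -56 = 24 + 56 = 80$)
$t{\left(R \right)} = 12 - R$ ($t{\left(R \right)} = 3 - \left(-9 + R\right) = 12 - R$)
$26 t{\left(d \right)} + j = 26 \left(12 - 80\right) + 56 = 26 \left(-68\right) + 56 = -1768 + 56 = -1712$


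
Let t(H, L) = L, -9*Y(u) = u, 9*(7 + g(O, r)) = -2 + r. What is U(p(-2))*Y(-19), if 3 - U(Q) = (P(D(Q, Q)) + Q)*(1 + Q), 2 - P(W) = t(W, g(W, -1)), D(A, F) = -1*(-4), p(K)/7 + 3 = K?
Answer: -49571/27 ≈ -1836.0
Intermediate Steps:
p(K) = -21 + 7*K
g(O, r) = -65/9 + r/9 (g(O, r) = -7 + (-2 + r)/9 = -7 + (-2/9 + r/9) = -65/9 + r/9)
Y(u) = -u/9
D(A, F) = 4
P(W) = 28/3 (P(W) = 2 - (-65/9 + (⅑)*(-1)) = 2 - (-65/9 - ⅑) = 2 - 1*(-22/3) = 2 + 22/3 = 28/3)
U(Q) = 3 - (1 + Q)*(28/3 + Q) (U(Q) = 3 - (28/3 + Q)*(1 + Q) = 3 - (1 + Q)*(28/3 + Q))
U(p(-2))*Y(-19) = (-19/3 - (-21 + 7*(-2))² - 31*(-21 + 7*(-2))/3)*(-⅑*(-19)) = (-19/3 - (-21 - 14)² - 31*(-21 - 14)/3)*(19/9) = (-19/3 - 1*(-35)² - 31/3*(-35))*(19/9) = (-19/3 - 1*1225 + 1085/3)*(19/9) = (-19/3 - 1225 + 1085/3)*(19/9) = -2609/3*19/9 = -49571/27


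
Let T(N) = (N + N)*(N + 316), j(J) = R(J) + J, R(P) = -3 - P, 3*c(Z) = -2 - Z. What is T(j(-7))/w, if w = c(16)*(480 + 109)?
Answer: 313/589 ≈ 0.53141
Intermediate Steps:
c(Z) = -⅔ - Z/3 (c(Z) = (-2 - Z)/3 = -⅔ - Z/3)
j(J) = -3 (j(J) = (-3 - J) + J = -3)
w = -3534 (w = (-⅔ - ⅓*16)*(480 + 109) = (-⅔ - 16/3)*589 = -6*589 = -3534)
T(N) = 2*N*(316 + N) (T(N) = (2*N)*(316 + N) = 2*N*(316 + N))
T(j(-7))/w = (2*(-3)*(316 - 3))/(-3534) = (2*(-3)*313)*(-1/3534) = -1878*(-1/3534) = 313/589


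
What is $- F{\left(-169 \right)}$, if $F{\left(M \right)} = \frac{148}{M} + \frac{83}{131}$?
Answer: $\frac{5361}{22139} \approx 0.24215$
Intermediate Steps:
$F{\left(M \right)} = \frac{83}{131} + \frac{148}{M}$ ($F{\left(M \right)} = \frac{148}{M} + 83 \cdot \frac{1}{131} = \frac{148}{M} + \frac{83}{131} = \frac{83}{131} + \frac{148}{M}$)
$- F{\left(-169 \right)} = - (\frac{83}{131} + \frac{148}{-169}) = - (\frac{83}{131} + 148 \left(- \frac{1}{169}\right)) = - (\frac{83}{131} - \frac{148}{169}) = \left(-1\right) \left(- \frac{5361}{22139}\right) = \frac{5361}{22139}$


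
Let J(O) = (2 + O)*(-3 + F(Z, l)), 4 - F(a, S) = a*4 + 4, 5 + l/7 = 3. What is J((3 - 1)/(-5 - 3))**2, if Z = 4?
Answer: 17689/16 ≈ 1105.6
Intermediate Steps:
l = -14 (l = -35 + 7*3 = -35 + 21 = -14)
F(a, S) = -4*a (F(a, S) = 4 - (a*4 + 4) = 4 - (4*a + 4) = 4 - (4 + 4*a) = 4 + (-4 - 4*a) = -4*a)
J(O) = -38 - 19*O (J(O) = (2 + O)*(-3 - 4*4) = (2 + O)*(-3 - 16) = (2 + O)*(-19) = -38 - 19*O)
J((3 - 1)/(-5 - 3))**2 = (-38 - 19*(3 - 1)/(-5 - 3))**2 = (-38 - 38/(-8))**2 = (-38 - 38*(-1)/8)**2 = (-38 - 19*(-1/4))**2 = (-38 + 19/4)**2 = (-133/4)**2 = 17689/16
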